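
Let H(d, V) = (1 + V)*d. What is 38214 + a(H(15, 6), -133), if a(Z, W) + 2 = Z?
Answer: 38317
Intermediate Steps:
H(d, V) = d*(1 + V)
a(Z, W) = -2 + Z
38214 + a(H(15, 6), -133) = 38214 + (-2 + 15*(1 + 6)) = 38214 + (-2 + 15*7) = 38214 + (-2 + 105) = 38214 + 103 = 38317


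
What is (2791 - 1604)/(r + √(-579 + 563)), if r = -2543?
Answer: -3018541/6466865 - 4748*I/6466865 ≈ -0.46677 - 0.0007342*I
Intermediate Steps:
(2791 - 1604)/(r + √(-579 + 563)) = (2791 - 1604)/(-2543 + √(-579 + 563)) = 1187/(-2543 + √(-16)) = 1187/(-2543 + 4*I) = 1187*((-2543 - 4*I)/6466865) = 1187*(-2543 - 4*I)/6466865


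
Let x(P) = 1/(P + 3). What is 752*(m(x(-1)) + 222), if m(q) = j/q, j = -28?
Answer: 124832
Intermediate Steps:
x(P) = 1/(3 + P)
m(q) = -28/q
752*(m(x(-1)) + 222) = 752*(-28/(1/(3 - 1)) + 222) = 752*(-28/(1/2) + 222) = 752*(-28/½ + 222) = 752*(-28*2 + 222) = 752*(-56 + 222) = 752*166 = 124832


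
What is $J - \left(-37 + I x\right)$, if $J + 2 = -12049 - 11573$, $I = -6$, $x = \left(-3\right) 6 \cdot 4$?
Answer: $-24019$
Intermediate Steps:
$x = -72$ ($x = \left(-18\right) 4 = -72$)
$J = -23624$ ($J = -2 - 23622 = -23624$)
$J - \left(-37 + I x\right) = -23624 - \left(-37 - -432\right) = -23624 - \left(-37 + 432\right) = -23624 - 395 = -24019$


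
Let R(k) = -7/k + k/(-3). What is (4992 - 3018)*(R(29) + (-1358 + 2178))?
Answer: 46374524/29 ≈ 1.5991e+6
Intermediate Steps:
R(k) = -7/k - k/3 (R(k) = -7/k + k*(-⅓) = -7/k - k/3)
(4992 - 3018)*(R(29) + (-1358 + 2178)) = (4992 - 3018)*((-7/29 - ⅓*29) + (-1358 + 2178)) = 1974*((-7*1/29 - 29/3) + 820) = 1974*((-7/29 - 29/3) + 820) = 1974*(-862/87 + 820) = 1974*(70478/87) = 46374524/29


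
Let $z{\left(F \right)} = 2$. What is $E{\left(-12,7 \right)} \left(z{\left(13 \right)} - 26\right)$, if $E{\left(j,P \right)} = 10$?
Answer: $-240$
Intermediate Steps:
$E{\left(-12,7 \right)} \left(z{\left(13 \right)} - 26\right) = 10 \left(2 - 26\right) = 10 \left(-24\right) = -240$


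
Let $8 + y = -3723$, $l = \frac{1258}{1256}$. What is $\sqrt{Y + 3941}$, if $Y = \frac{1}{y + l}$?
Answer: $\frac{\sqrt{2206340801569}}{23661} \approx 62.777$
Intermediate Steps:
$l = \frac{629}{628}$ ($l = 1258 \cdot \frac{1}{1256} = \frac{629}{628} \approx 1.0016$)
$y = -3731$ ($y = -8 - 3723 = -3731$)
$Y = - \frac{628}{2342439}$ ($Y = \frac{1}{-3731 + \frac{629}{628}} = \frac{1}{- \frac{2342439}{628}} = - \frac{628}{2342439} \approx -0.0002681$)
$\sqrt{Y + 3941} = \sqrt{- \frac{628}{2342439} + 3941} = \sqrt{\frac{9231551471}{2342439}} = \frac{\sqrt{2206340801569}}{23661}$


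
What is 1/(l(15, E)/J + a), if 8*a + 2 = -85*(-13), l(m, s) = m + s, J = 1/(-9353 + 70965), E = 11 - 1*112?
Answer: -8/42387953 ≈ -1.8873e-7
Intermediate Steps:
E = -101 (E = 11 - 112 = -101)
J = 1/61612 ≈ 1.6231e-5
a = 1103/8 (a = -1/4 + (-85*(-13))/8 = -1/4 + (1/8)*1105 = -1/4 + 1105/8 = 1103/8 ≈ 137.88)
1/(l(15, E)/J + a) = 1/((15 - 101)/(1/61612) + 1103/8) = 1/(-86*61612 + 1103/8) = 1/(-5298632 + 1103/8) = 1/(-42387953/8) = -8/42387953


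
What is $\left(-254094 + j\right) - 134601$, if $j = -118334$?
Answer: $-507029$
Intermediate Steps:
$\left(-254094 + j\right) - 134601 = \left(-254094 - 118334\right) - 134601 = -372428 - 134601 = -507029$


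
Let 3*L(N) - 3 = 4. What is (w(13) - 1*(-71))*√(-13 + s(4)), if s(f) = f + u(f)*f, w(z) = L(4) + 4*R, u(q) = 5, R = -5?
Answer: 160*√11/3 ≈ 176.89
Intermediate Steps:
L(N) = 7/3 (L(N) = 1 + (⅓)*4 = 1 + 4/3 = 7/3)
w(z) = -53/3 (w(z) = 7/3 + 4*(-5) = 7/3 - 20 = -53/3)
s(f) = 6*f (s(f) = f + 5*f = 6*f)
(w(13) - 1*(-71))*√(-13 + s(4)) = (-53/3 - 1*(-71))*√(-13 + 6*4) = (-53/3 + 71)*√(-13 + 24) = 160*√11/3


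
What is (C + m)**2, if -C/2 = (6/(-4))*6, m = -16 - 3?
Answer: 1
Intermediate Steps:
m = -19
C = 18 (C = -2*6/(-4)*6 = -2*6*(-1/4)*6 = -(-3)*6 = -2*(-9) = 18)
(C + m)**2 = (18 - 19)**2 = (-1)**2 = 1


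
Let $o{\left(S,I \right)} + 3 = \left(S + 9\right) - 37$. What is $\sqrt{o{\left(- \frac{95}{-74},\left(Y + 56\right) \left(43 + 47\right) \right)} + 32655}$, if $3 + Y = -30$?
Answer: $\frac{\sqrt{178656054}}{74} \approx 180.62$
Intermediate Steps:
$Y = -33$ ($Y = -3 - 30 = -33$)
$o{\left(S,I \right)} = -31 + S$ ($o{\left(S,I \right)} = -3 + \left(\left(S + 9\right) - 37\right) = -3 + \left(\left(9 + S\right) - 37\right) = -3 + \left(-28 + S\right) = -31 + S$)
$\sqrt{o{\left(- \frac{95}{-74},\left(Y + 56\right) \left(43 + 47\right) \right)} + 32655} = \sqrt{\left(-31 - \frac{95}{-74}\right) + 32655} = \sqrt{\left(-31 - - \frac{95}{74}\right) + 32655} = \sqrt{\left(-31 + \frac{95}{74}\right) + 32655} = \sqrt{- \frac{2199}{74} + 32655} = \sqrt{\frac{2414271}{74}} = \frac{\sqrt{178656054}}{74}$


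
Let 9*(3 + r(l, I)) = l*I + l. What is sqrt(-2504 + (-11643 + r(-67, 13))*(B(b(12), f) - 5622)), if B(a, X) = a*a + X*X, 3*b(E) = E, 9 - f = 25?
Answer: 2*sqrt(141437666)/3 ≈ 7928.5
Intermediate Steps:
f = -16 (f = 9 - 1*25 = 9 - 25 = -16)
b(E) = E/3
B(a, X) = X**2 + a**2 (B(a, X) = a**2 + X**2 = X**2 + a**2)
r(l, I) = -3 + l/9 + I*l/9 (r(l, I) = -3 + (l*I + l)/9 = -3 + (I*l + l)/9 = -3 + (l + I*l)/9 = -3 + (l/9 + I*l/9) = -3 + l/9 + I*l/9)
sqrt(-2504 + (-11643 + r(-67, 13))*(B(b(12), f) - 5622)) = sqrt(-2504 + (-11643 + (-3 + (1/9)*(-67) + (1/9)*13*(-67)))*(((-16)**2 + ((1/3)*12)**2) - 5622)) = sqrt(-2504 + (-11643 + (-3 - 67/9 - 871/9))*((256 + 4**2) - 5622)) = sqrt(-2504 + (-11643 - 965/9)*((256 + 16) - 5622)) = sqrt(-2504 - 105752*(272 - 5622)/9) = sqrt(-2504 - 105752/9*(-5350)) = sqrt(-2504 + 565773200/9) = sqrt(565750664/9) = 2*sqrt(141437666)/3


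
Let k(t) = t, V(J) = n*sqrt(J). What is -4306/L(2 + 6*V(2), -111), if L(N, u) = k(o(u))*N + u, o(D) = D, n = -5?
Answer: -4306/66267 - 43060*sqrt(2)/66267 ≈ -0.98393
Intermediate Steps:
V(J) = -5*sqrt(J)
L(N, u) = u + N*u (L(N, u) = u*N + u = N*u + u = u + N*u)
-4306/L(2 + 6*V(2), -111) = -4306*(-1/(111*(1 + (2 + 6*(-5*sqrt(2)))))) = -4306*(-1/(111*(1 + (2 - 30*sqrt(2))))) = -4306*(-1/(111*(3 - 30*sqrt(2)))) = -4306/(-333 + 3330*sqrt(2))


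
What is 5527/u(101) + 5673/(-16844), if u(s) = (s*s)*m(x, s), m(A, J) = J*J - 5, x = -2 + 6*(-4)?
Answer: -36872012920/109495891639 ≈ -0.33674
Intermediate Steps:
x = -26 (x = -2 - 24 = -26)
m(A, J) = -5 + J² (m(A, J) = J² - 5 = -5 + J²)
u(s) = s²*(-5 + s²) (u(s) = (s*s)*(-5 + s²) = s²*(-5 + s²))
5527/u(101) + 5673/(-16844) = 5527/((101²*(-5 + 101²))) + 5673/(-16844) = 5527/((10201*(-5 + 10201))) + 5673*(-1/16844) = 5527/((10201*10196)) - 5673/16844 = 5527/104009396 - 5673/16844 = -36872012920/109495891639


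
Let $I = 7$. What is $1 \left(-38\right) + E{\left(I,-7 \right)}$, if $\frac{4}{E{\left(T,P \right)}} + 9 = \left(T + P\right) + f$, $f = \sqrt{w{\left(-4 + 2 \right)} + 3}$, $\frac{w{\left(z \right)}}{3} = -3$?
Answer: $- \frac{1114}{29} - \frac{4 i \sqrt{6}}{87} \approx -38.414 - 0.11262 i$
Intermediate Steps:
$w{\left(z \right)} = -9$ ($w{\left(z \right)} = 3 \left(-3\right) = -9$)
$f = i \sqrt{6}$ ($f = \sqrt{-9 + 3} = \sqrt{-6} = i \sqrt{6} \approx 2.4495 i$)
$E{\left(T,P \right)} = \frac{4}{-9 + P + T + i \sqrt{6}}$ ($E{\left(T,P \right)} = \frac{4}{-9 + \left(\left(T + P\right) + i \sqrt{6}\right)} = \frac{4}{-9 + \left(\left(P + T\right) + i \sqrt{6}\right)} = \frac{4}{-9 + \left(P + T + i \sqrt{6}\right)} = \frac{4}{-9 + P + T + i \sqrt{6}}$)
$1 \left(-38\right) + E{\left(I,-7 \right)} = 1 \left(-38\right) + \frac{4}{-9 - 7 + 7 + i \sqrt{6}} = -38 + \frac{4}{-9 + i \sqrt{6}}$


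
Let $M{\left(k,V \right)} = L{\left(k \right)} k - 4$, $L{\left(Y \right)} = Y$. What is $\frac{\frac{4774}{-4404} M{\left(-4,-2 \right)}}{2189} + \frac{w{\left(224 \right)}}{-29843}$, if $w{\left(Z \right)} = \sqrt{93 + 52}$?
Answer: $- \frac{434}{73033} - \frac{\sqrt{145}}{29843} \approx -0.006346$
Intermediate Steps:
$w{\left(Z \right)} = \sqrt{145}$
$M{\left(k,V \right)} = -4 + k^{2}$ ($M{\left(k,V \right)} = k k - 4 = k^{2} - 4 = -4 + k^{2}$)
$\frac{\frac{4774}{-4404} M{\left(-4,-2 \right)}}{2189} + \frac{w{\left(224 \right)}}{-29843} = \frac{\frac{4774}{-4404} \left(-4 + \left(-4\right)^{2}\right)}{2189} + \frac{\sqrt{145}}{-29843} = 4774 \left(- \frac{1}{4404}\right) \left(-4 + 16\right) \frac{1}{2189} + \sqrt{145} \left(- \frac{1}{29843}\right) = \left(- \frac{2387}{2202}\right) 12 \cdot \frac{1}{2189} - \frac{\sqrt{145}}{29843} = \left(- \frac{4774}{367}\right) \frac{1}{2189} - \frac{\sqrt{145}}{29843} = - \frac{434}{73033} - \frac{\sqrt{145}}{29843}$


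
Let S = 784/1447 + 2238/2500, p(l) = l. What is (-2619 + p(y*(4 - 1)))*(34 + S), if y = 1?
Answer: -83838474444/904375 ≈ -92703.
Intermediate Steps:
S = 2599193/1808750 (S = 784*(1/1447) + 2238*(1/2500) = 784/1447 + 1119/1250 = 2599193/1808750 ≈ 1.4370)
(-2619 + p(y*(4 - 1)))*(34 + S) = (-2619 + 1*(4 - 1))*(34 + 2599193/1808750) = (-2619 + 1*3)*(64096693/1808750) = (-2619 + 3)*(64096693/1808750) = -2616*64096693/1808750 = -83838474444/904375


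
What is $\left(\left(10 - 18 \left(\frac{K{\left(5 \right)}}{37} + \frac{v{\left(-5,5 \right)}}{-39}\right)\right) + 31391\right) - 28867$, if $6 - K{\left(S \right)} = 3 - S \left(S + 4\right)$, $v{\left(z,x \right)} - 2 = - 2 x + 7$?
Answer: $\frac{1207400}{481} \approx 2510.2$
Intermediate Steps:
$v{\left(z,x \right)} = 9 - 2 x$ ($v{\left(z,x \right)} = 2 - \left(-7 + 2 x\right) = 9 - 2 x$)
$K{\left(S \right)} = 3 + S \left(4 + S\right)$ ($K{\left(S \right)} = 6 - \left(3 - S \left(S + 4\right)\right) = 6 - \left(3 - S \left(4 + S\right)\right) = 6 + \left(-3 + S \left(4 + S\right)\right) = 3 + S \left(4 + S\right)$)
$\left(\left(10 - 18 \left(\frac{K{\left(5 \right)}}{37} + \frac{v{\left(-5,5 \right)}}{-39}\right)\right) + 31391\right) - 28867 = \left(\left(10 - 18 \left(\frac{3 + 5^{2} + 4 \cdot 5}{37} + \frac{9 - 10}{-39}\right)\right) + 31391\right) - 28867 = \left(\left(10 - 18 \left(\left(3 + 25 + 20\right) \frac{1}{37} + \left(9 - 10\right) \left(- \frac{1}{39}\right)\right)\right) + 31391\right) - 28867 = \left(\left(10 - 18 \left(48 \cdot \frac{1}{37} - - \frac{1}{39}\right)\right) + 31391\right) - 28867 = \left(\left(10 - 18 \left(\frac{48}{37} + \frac{1}{39}\right)\right) + 31391\right) - 28867 = \left(\left(10 - \frac{11454}{481}\right) + 31391\right) - 28867 = \left(- \frac{6644}{481} + 31391\right) - 28867 = \frac{15092427}{481} - 28867 = \frac{1207400}{481}$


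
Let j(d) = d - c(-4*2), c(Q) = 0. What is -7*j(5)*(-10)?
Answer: 350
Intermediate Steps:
j(d) = d (j(d) = d - 1*0 = d + 0 = d)
-7*j(5)*(-10) = -7*5*(-10) = -35*(-10) = 350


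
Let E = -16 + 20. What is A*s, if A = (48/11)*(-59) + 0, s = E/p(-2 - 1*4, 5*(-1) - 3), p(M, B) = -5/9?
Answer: 101952/55 ≈ 1853.7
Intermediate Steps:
E = 4
p(M, B) = -5/9 (p(M, B) = -5*⅑ = -5/9)
s = -36/5 (s = 4/(-5/9) = 4*(-9/5) = -36/5 ≈ -7.2000)
A = -2832/11 (A = (48*(1/11))*(-59) + 0 = (48/11)*(-59) + 0 = -2832/11 + 0 = -2832/11 ≈ -257.45)
A*s = -2832/11*(-36/5) = 101952/55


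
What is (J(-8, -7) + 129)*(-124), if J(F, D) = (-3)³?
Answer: -12648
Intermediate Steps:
J(F, D) = -27
(J(-8, -7) + 129)*(-124) = (-27 + 129)*(-124) = 102*(-124) = -12648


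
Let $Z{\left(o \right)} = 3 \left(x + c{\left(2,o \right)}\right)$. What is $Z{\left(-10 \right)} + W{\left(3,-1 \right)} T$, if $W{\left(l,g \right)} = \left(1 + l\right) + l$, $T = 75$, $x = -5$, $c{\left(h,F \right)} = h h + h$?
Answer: $528$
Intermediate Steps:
$c{\left(h,F \right)} = h + h^{2}$ ($c{\left(h,F \right)} = h^{2} + h = h + h^{2}$)
$Z{\left(o \right)} = 3$ ($Z{\left(o \right)} = 3 \left(-5 + 2 \left(1 + 2\right)\right) = 3 \left(-5 + 2 \cdot 3\right) = 3 \left(-5 + 6\right) = 3 \cdot 1 = 3$)
$W{\left(l,g \right)} = 1 + 2 l$
$Z{\left(-10 \right)} + W{\left(3,-1 \right)} T = 3 + \left(1 + 2 \cdot 3\right) 75 = 3 + \left(1 + 6\right) 75 = 3 + 7 \cdot 75 = 3 + 525 = 528$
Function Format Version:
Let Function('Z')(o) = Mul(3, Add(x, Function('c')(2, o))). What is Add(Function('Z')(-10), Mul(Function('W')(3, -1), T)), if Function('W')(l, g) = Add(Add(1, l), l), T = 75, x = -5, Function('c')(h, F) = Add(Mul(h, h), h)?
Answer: 528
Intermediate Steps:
Function('c')(h, F) = Add(h, Pow(h, 2)) (Function('c')(h, F) = Add(Pow(h, 2), h) = Add(h, Pow(h, 2)))
Function('Z')(o) = 3 (Function('Z')(o) = Mul(3, Add(-5, Mul(2, Add(1, 2)))) = Mul(3, Add(-5, Mul(2, 3))) = Mul(3, Add(-5, 6)) = Mul(3, 1) = 3)
Function('W')(l, g) = Add(1, Mul(2, l))
Add(Function('Z')(-10), Mul(Function('W')(3, -1), T)) = Add(3, Mul(Add(1, Mul(2, 3)), 75)) = Add(3, Mul(Add(1, 6), 75)) = Add(3, Mul(7, 75)) = Add(3, 525) = 528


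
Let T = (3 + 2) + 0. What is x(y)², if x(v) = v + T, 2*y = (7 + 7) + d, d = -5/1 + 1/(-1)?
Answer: 81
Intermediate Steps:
T = 5 (T = 5 + 0 = 5)
d = -6 (d = -5*1 + 1*(-1) = -5 - 1 = -6)
y = 4 (y = ((7 + 7) - 6)/2 = (14 - 6)/2 = (½)*8 = 4)
x(v) = 5 + v (x(v) = v + 5 = 5 + v)
x(y)² = (5 + 4)² = 9² = 81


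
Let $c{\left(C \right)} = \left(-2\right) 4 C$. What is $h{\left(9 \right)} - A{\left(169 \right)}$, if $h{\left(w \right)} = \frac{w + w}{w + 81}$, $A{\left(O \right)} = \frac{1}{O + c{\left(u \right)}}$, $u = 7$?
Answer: $\frac{108}{565} \approx 0.19115$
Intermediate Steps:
$c{\left(C \right)} = - 8 C$
$A{\left(O \right)} = \frac{1}{-56 + O}$ ($A{\left(O \right)} = \frac{1}{O - 56} = \frac{1}{-56 + O}$)
$h{\left(w \right)} = \frac{2 w}{81 + w}$
$h{\left(9 \right)} - A{\left(169 \right)} = 2 \cdot 9 \frac{1}{81 + 9} - \frac{1}{-56 + 169} = 2 \cdot 9 \cdot \frac{1}{90} - \frac{1}{113} = \frac{1}{5} - \frac{1}{113} = \frac{108}{565}$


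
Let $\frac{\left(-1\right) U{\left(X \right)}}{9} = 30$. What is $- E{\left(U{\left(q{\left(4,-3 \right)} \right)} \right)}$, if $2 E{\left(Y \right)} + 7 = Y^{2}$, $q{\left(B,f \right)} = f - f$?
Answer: $- \frac{72893}{2} \approx -36447.0$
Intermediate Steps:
$q{\left(B,f \right)} = 0$
$U{\left(X \right)} = -270$ ($U{\left(X \right)} = \left(-9\right) 30 = -270$)
$E{\left(Y \right)} = - \frac{7}{2} + \frac{Y^{2}}{2}$
$- E{\left(U{\left(q{\left(4,-3 \right)} \right)} \right)} = - (- \frac{7}{2} + \frac{\left(-270\right)^{2}}{2}) = - (- \frac{7}{2} + \frac{1}{2} \cdot 72900) = - (- \frac{7}{2} + 36450) = \left(-1\right) \frac{72893}{2} = - \frac{72893}{2}$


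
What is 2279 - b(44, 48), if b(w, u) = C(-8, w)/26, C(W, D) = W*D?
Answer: 29803/13 ≈ 2292.5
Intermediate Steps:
C(W, D) = D*W
b(w, u) = -4*w/13 (b(w, u) = (w*(-8))/26 = -8*w*(1/26) = -4*w/13)
2279 - b(44, 48) = 2279 - (-4)*44/13 = 2279 - 1*(-176/13) = 2279 + 176/13 = 29803/13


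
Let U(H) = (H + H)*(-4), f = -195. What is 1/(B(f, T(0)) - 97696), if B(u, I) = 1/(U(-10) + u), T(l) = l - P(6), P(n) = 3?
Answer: -115/11235041 ≈ -1.0236e-5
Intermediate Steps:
U(H) = -8*H (U(H) = (2*H)*(-4) = -8*H)
T(l) = -3 + l (T(l) = l - 1*3 = l - 3 = -3 + l)
B(u, I) = 1/(80 + u) (B(u, I) = 1/(-8*(-10) + u) = 1/(80 + u))
1/(B(f, T(0)) - 97696) = 1/(1/(80 - 195) - 97696) = 1/(1/(-115) - 97696) = 1/(-1/115 - 97696) = 1/(-11235041/115) = -115/11235041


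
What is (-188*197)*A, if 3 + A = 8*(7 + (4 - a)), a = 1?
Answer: -2851772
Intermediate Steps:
A = 77 (A = -3 + 8*(7 + (4 - 1*1)) = -3 + 8*(7 + (4 - 1)) = -3 + 8*(7 + 3) = -3 + 8*10 = -3 + 80 = 77)
(-188*197)*A = -188*197*77 = -37036*77 = -2851772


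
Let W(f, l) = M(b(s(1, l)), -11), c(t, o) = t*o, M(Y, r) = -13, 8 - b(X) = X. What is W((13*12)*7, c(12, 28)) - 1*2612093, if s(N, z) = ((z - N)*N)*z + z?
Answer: -2612106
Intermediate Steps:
s(N, z) = z + N*z*(z - N) (s(N, z) = (N*(z - N))*z + z = N*z*(z - N) + z = z + N*z*(z - N))
b(X) = 8 - X
c(t, o) = o*t
W(f, l) = -13
W((13*12)*7, c(12, 28)) - 1*2612093 = -13 - 1*2612093 = -13 - 2612093 = -2612106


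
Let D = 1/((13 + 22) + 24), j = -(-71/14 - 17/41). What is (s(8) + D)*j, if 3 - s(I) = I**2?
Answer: -809293/2419 ≈ -334.56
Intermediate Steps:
s(I) = 3 - I**2
j = 3149/574 (j = -(-71*1/14 - 17*1/41) = -(-71/14 - 17/41) = -1*(-3149/574) = 3149/574 ≈ 5.4861)
D = 1/59 (D = 1/(35 + 24) = 1/59 ≈ 0.016949)
(s(8) + D)*j = ((3 - 1*8**2) + 1/59)*(3149/574) = ((3 - 1*64) + 1/59)*(3149/574) = ((3 - 64) + 1/59)*(3149/574) = (-61 + 1/59)*(3149/574) = -3598/59*3149/574 = -809293/2419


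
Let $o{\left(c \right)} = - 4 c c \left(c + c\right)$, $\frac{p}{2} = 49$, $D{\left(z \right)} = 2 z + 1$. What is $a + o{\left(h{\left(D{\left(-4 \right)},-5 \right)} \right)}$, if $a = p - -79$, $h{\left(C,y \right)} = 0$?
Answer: $177$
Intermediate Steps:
$D{\left(z \right)} = 1 + 2 z$
$p = 98$ ($p = 2 \cdot 49 = 98$)
$o{\left(c \right)} = - 8 c^{3}$ ($o{\left(c \right)} = - 4 c c 2 c = - 4 c 2 c^{2} = - 8 c^{3}$)
$a = 177$ ($a = 98 - -79 = 98 + 79 = 177$)
$a + o{\left(h{\left(D{\left(-4 \right)},-5 \right)} \right)} = 177 - 8 \cdot 0^{3} = 177 - 0 = 177 + 0 = 177$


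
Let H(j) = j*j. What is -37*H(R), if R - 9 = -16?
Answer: -1813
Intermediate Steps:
R = -7 (R = 9 - 16 = -7)
H(j) = j²
-37*H(R) = -37*(-7)² = -37*49 = -1813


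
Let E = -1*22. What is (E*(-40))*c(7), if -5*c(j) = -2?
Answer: 352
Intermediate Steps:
c(j) = ⅖ (c(j) = -⅕*(-2) = ⅖)
E = -22
(E*(-40))*c(7) = -22*(-40)*(⅖) = 880*(⅖) = 352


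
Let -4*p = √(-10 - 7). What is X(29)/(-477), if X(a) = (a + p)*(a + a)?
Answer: -1682/477 + 29*I*√17/954 ≈ -3.5262 + 0.12534*I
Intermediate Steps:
p = -I*√17/4 (p = -√(-10 - 7)/4 = -I*√17/4 ≈ -1.0308*I)
X(a) = 2*a*(a - I*√17/4) (X(a) = (a - I*√17/4)*(a + a) = (a - I*√17/4)*(2*a) = 2*a*(a - I*√17/4))
X(29)/(-477) = ((½)*29*(4*29 - I*√17))/(-477) = ((½)*29*(116 - I*√17))*(-1/477) = (1682 - 29*I*√17/2)*(-1/477) = -1682/477 + 29*I*√17/954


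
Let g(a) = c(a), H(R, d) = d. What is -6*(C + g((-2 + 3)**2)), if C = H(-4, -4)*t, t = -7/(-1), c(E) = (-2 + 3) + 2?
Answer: 150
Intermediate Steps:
c(E) = 3 (c(E) = 1 + 2 = 3)
g(a) = 3
t = 7 (t = -7*(-1) = 7)
C = -28 (C = -4*7 = -28)
-6*(C + g((-2 + 3)**2)) = -6*(-28 + 3) = -6*(-25) = 150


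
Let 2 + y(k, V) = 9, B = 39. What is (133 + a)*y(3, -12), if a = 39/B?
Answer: 938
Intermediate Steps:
y(k, V) = 7 (y(k, V) = -2 + 9 = 7)
a = 1 (a = 39/39 = 39*(1/39) = 1)
(133 + a)*y(3, -12) = (133 + 1)*7 = 134*7 = 938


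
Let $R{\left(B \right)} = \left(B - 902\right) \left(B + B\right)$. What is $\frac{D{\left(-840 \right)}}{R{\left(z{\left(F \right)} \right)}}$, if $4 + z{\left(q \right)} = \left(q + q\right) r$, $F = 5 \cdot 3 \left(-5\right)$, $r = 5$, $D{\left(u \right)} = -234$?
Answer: $- \frac{1}{10672} \approx -9.3703 \cdot 10^{-5}$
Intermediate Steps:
$F = -75$ ($F = 15 \left(-5\right) = -75$)
$z{\left(q \right)} = -4 + 10 q$ ($z{\left(q \right)} = -4 + \left(q + q\right) 5 = -4 + 2 q 5 = -4 + 10 q$)
$R{\left(B \right)} = 2 B \left(-902 + B\right)$ ($R{\left(B \right)} = \left(-902 + B\right) 2 B = 2 B \left(-902 + B\right)$)
$\frac{D{\left(-840 \right)}}{R{\left(z{\left(F \right)} \right)}} = - \frac{234}{2 \left(-4 + 10 \left(-75\right)\right) \left(-902 + \left(-4 + 10 \left(-75\right)\right)\right)} = - \frac{234}{2 \left(-4 - 750\right) \left(-902 - 754\right)} = - \frac{234}{2 \left(-754\right) \left(-902 - 754\right)} = - \frac{234}{2 \left(-754\right) \left(-1656\right)} = - \frac{234}{2497248} = \left(-234\right) \frac{1}{2497248} = - \frac{1}{10672}$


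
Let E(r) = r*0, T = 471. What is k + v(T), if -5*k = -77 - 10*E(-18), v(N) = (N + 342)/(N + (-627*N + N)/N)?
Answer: 1574/155 ≈ 10.155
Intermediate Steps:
E(r) = 0
v(N) = (342 + N)/(-626 + N) (v(N) = (342 + N)/(N + (-626*N)/N) = (342 + N)/(N - 626) = (342 + N)/(-626 + N))
k = 77/5 (k = -(-77 - 10*0)/5 = -(-77 + 0)/5 = -1/5*(-77) = 77/5 ≈ 15.400)
k + v(T) = 77/5 + (342 + 471)/(-626 + 471) = 77/5 + 813/(-155) = 77/5 - 1/155*813 = 77/5 - 813/155 = 1574/155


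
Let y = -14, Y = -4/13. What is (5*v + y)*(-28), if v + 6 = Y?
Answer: 16576/13 ≈ 1275.1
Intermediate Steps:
Y = -4/13 (Y = -4*1/13 = -4/13 ≈ -0.30769)
v = -82/13 (v = -6 - 4/13 = -82/13 ≈ -6.3077)
(5*v + y)*(-28) = (5*(-82/13) - 14)*(-28) = (-410/13 - 14)*(-28) = -592/13*(-28) = 16576/13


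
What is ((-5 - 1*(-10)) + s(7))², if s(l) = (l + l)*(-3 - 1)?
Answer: 2601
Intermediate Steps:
s(l) = -8*l (s(l) = (2*l)*(-4) = -8*l)
((-5 - 1*(-10)) + s(7))² = ((-5 - 1*(-10)) - 8*7)² = ((-5 + 10) - 56)² = (5 - 56)² = (-51)² = 2601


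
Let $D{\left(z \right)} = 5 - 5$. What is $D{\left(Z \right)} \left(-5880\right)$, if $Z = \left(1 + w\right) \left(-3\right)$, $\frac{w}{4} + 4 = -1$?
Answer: $0$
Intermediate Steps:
$w = -20$ ($w = -16 + 4 \left(-1\right) = -16 - 4 = -20$)
$Z = 57$ ($Z = \left(1 - 20\right) \left(-3\right) = \left(-19\right) \left(-3\right) = 57$)
$D{\left(z \right)} = 0$
$D{\left(Z \right)} \left(-5880\right) = 0 \left(-5880\right) = 0$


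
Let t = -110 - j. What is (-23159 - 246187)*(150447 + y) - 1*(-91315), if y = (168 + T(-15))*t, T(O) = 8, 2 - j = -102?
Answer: -30377558603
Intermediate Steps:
j = 104 (j = 2 - 1*(-102) = 2 + 102 = 104)
t = -214 (t = -110 - 1*104 = -110 - 104 = -214)
y = -37664 (y = (168 + 8)*(-214) = 176*(-214) = -37664)
(-23159 - 246187)*(150447 + y) - 1*(-91315) = (-23159 - 246187)*(150447 - 37664) - 1*(-91315) = -269346*112783 + 91315 = -30377649918 + 91315 = -30377558603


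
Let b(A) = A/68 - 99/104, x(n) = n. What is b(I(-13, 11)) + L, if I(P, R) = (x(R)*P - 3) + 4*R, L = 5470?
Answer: 568625/104 ≈ 5467.5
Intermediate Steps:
I(P, R) = -3 + 4*R + P*R (I(P, R) = (R*P - 3) + 4*R = (P*R - 3) + 4*R = (-3 + P*R) + 4*R = -3 + 4*R + P*R)
b(A) = -99/104 + A/68 (b(A) = A*(1/68) - 99*1/104 = A/68 - 99/104 = -99/104 + A/68)
b(I(-13, 11)) + L = (-99/104 + (-3 + 4*11 - 13*11)/68) + 5470 = (-99/104 + (-3 + 44 - 143)/68) + 5470 = (-99/104 + (1/68)*(-102)) + 5470 = (-99/104 - 3/2) + 5470 = -255/104 + 5470 = 568625/104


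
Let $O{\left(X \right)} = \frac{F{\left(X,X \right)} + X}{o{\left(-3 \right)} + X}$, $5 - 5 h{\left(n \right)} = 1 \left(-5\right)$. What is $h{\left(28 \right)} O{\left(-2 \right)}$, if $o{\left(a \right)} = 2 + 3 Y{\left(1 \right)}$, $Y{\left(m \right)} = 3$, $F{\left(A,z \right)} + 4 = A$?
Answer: $- \frac{16}{9} \approx -1.7778$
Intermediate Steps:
$F{\left(A,z \right)} = -4 + A$
$o{\left(a \right)} = 11$ ($o{\left(a \right)} = 2 + 3 \cdot 3 = 2 + 9 = 11$)
$h{\left(n \right)} = 2$ ($h{\left(n \right)} = 1 - \frac{1 \left(-5\right)}{5} = 1 - -1 = 1 + 1 = 2$)
$O{\left(X \right)} = \frac{-4 + 2 X}{11 + X}$ ($O{\left(X \right)} = \frac{\left(-4 + X\right) + X}{11 + X} = \frac{-4 + 2 X}{11 + X}$)
$h{\left(28 \right)} O{\left(-2 \right)} = 2 \frac{2 \left(-2 - 2\right)}{11 - 2} = 2 \cdot 2 \cdot \frac{1}{9} \left(-4\right) = 2 \left(- \frac{8}{9}\right) = - \frac{16}{9}$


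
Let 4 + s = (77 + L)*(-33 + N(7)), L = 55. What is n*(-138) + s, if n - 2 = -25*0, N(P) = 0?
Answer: -4636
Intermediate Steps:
n = 2 (n = 2 - 25*0 = 2 + 0 = 2)
s = -4360 (s = -4 + (77 + 55)*(-33 + 0) = -4 + 132*(-33) = -4 - 4356 = -4360)
n*(-138) + s = 2*(-138) - 4360 = -276 - 4360 = -4636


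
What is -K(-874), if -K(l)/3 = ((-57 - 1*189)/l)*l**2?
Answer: 645012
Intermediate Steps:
K(l) = 738*l (K(l) = -3*(-57 - 1*189)/l*l**2 = -3*(-57 - 189)/l*l**2 = -3*(-246/l)*l**2 = -(-738)*l = 738*l)
-K(-874) = -738*(-874) = -1*(-645012) = 645012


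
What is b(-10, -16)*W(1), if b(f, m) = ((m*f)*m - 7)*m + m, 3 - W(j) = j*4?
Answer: -41056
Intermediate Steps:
W(j) = 3 - 4*j (W(j) = 3 - j*4 = 3 - 4*j)
b(f, m) = m + m*(-7 + f*m²) (b(f, m) = ((f*m)*m - 7)*m + m = (f*m² - 7)*m + m = (-7 + f*m²)*m + m = m*(-7 + f*m²) + m = m + m*(-7 + f*m²))
b(-10, -16)*W(1) = (-16*(-6 - 10*(-16)²))*(3 - 4*1) = (-16*(-6 - 10*256))*(3 - 4) = -16*(-6 - 2560)*(-1) = -16*(-2566)*(-1) = 41056*(-1) = -41056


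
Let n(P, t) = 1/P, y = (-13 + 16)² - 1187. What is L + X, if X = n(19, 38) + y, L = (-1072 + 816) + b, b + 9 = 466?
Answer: -18562/19 ≈ -976.95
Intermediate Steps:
y = -1178 (y = 3² - 1187 = 9 - 1187 = -1178)
b = 457 (b = -9 + 466 = 457)
L = 201 (L = (-1072 + 816) + 457 = -256 + 457 = 201)
X = -22381/19 (X = 1/19 - 1178 = -22381/19 ≈ -1177.9)
L + X = 201 - 22381/19 = -18562/19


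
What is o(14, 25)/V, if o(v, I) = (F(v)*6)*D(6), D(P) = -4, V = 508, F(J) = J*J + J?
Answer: -1260/127 ≈ -9.9213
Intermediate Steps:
F(J) = J + J**2 (F(J) = J**2 + J = J + J**2)
o(v, I) = -24*v*(1 + v) (o(v, I) = ((v*(1 + v))*6)*(-4) = (6*v*(1 + v))*(-4) = -24*v*(1 + v))
o(14, 25)/V = -24*14*(1 + 14)/508 = -24*14*15*(1/508) = -5040*1/508 = -1260/127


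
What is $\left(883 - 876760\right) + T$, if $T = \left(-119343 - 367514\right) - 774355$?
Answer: $-2137089$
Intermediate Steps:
$T = -1261212$ ($T = -486857 - 774355 = -1261212$)
$\left(883 - 876760\right) + T = \left(883 - 876760\right) - 1261212 = -875877 - 1261212 = -2137089$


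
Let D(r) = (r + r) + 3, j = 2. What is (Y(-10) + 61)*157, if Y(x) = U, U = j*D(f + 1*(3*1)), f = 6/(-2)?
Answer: 10519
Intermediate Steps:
f = -3 (f = 6*(-½) = -3)
D(r) = 3 + 2*r (D(r) = 2*r + 3 = 3 + 2*r)
U = 6 (U = 2*(3 + 2*(-3 + 1*(3*1))) = 2*(3 + 2*(-3 + 1*3)) = 2*(3 + 2*(-3 + 3)) = 2*(3 + 2*0) = 2*(3 + 0) = 2*3 = 6)
Y(x) = 6
(Y(-10) + 61)*157 = (6 + 61)*157 = 67*157 = 10519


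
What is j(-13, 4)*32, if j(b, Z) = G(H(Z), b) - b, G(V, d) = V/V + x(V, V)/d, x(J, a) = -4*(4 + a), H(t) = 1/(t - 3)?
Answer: 6464/13 ≈ 497.23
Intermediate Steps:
H(t) = 1/(-3 + t)
x(J, a) = -16 - 4*a
G(V, d) = 1 + (-16 - 4*V)/d (G(V, d) = V/V + (-16 - 4*V)/d = 1 + (-16 - 4*V)/d)
j(b, Z) = -b + (-16 + b - 4/(-3 + Z))/b (j(b, Z) = (-16 + b - 4/(-3 + Z))/b - b = -b + (-16 + b - 4/(-3 + Z))/b)
j(-13, 4)*32 = ((-4 + (-13)**2*(3 - 1*4) - (-3 + 4)*(16 - 1*(-13)))/((-13)*(-3 + 4)))*32 = -1/13*(-4 + 169*(3 - 4) - 1*1*(16 + 13))/1*32 = -1/13*1*(-4 + 169*(-1) - 1*1*29)*32 = -1/13*1*(-4 - 169 - 29)*32 = -1/13*1*(-202)*32 = (202/13)*32 = 6464/13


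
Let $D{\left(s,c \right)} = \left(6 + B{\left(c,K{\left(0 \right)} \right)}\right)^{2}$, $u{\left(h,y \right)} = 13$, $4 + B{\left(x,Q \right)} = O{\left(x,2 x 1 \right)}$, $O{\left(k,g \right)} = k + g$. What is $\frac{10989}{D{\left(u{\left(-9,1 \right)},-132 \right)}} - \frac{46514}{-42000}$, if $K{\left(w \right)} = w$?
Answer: $\frac{960273163}{814989000} \approx 1.1783$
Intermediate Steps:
$O{\left(k,g \right)} = g + k$
$B{\left(x,Q \right)} = -4 + 3 x$ ($B{\left(x,Q \right)} = -4 + \left(2 x 1 + x\right) = -4 + \left(2 x + x\right) = -4 + 3 x$)
$D{\left(s,c \right)} = \left(2 + 3 c\right)^{2}$ ($D{\left(s,c \right)} = \left(6 + \left(-4 + 3 c\right)\right)^{2} = \left(2 + 3 c\right)^{2}$)
$\frac{10989}{D{\left(u{\left(-9,1 \right)},-132 \right)}} - \frac{46514}{-42000} = \frac{10989}{\left(2 + 3 \left(-132\right)\right)^{2}} - \frac{46514}{-42000} = \frac{10989}{\left(2 - 396\right)^{2}} - - \frac{23257}{21000} = \frac{10989}{\left(-394\right)^{2}} + \frac{23257}{21000} = \frac{10989}{155236} + \frac{23257}{21000} = \frac{960273163}{814989000}$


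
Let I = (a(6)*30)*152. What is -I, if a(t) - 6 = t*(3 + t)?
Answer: -273600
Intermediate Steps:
a(t) = 6 + t*(3 + t)
I = 273600 (I = ((6 + 6**2 + 3*6)*30)*152 = ((6 + 36 + 18)*30)*152 = (60*30)*152 = 1800*152 = 273600)
-I = -1*273600 = -273600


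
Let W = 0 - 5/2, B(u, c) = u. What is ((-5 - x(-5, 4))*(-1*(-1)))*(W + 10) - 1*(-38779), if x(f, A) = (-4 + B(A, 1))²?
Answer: 77483/2 ≈ 38742.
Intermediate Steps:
W = -5/2 (W = 0 + (½)*(-5) = 0 - 5/2 = -5/2 ≈ -2.5000)
x(f, A) = (-4 + A)²
((-5 - x(-5, 4))*(-1*(-1)))*(W + 10) - 1*(-38779) = ((-5 - (-4 + 4)²)*(-1*(-1)))*(-5/2 + 10) - 1*(-38779) = ((-5 - 1*0²)*1)*(15/2) + 38779 = ((-5 - 1*0)*1)*(15/2) + 38779 = ((-5 + 0)*1)*(15/2) + 38779 = -5*1*(15/2) + 38779 = -5*15/2 + 38779 = -75/2 + 38779 = 77483/2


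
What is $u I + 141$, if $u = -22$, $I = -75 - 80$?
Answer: $3551$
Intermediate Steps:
$I = -155$ ($I = -75 - 80 = -155$)
$u I + 141 = \left(-22\right) \left(-155\right) + 141 = 3410 + 141 = 3551$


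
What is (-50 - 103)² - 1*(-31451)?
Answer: 54860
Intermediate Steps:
(-50 - 103)² - 1*(-31451) = (-153)² + 31451 = 23409 + 31451 = 54860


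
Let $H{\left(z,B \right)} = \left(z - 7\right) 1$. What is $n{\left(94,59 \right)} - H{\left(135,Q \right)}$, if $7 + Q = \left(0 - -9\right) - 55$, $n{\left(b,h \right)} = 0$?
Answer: $-128$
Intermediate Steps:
$Q = -53$ ($Q = -7 + \left(\left(0 - -9\right) - 55\right) = -7 + \left(\left(0 + 9\right) - 55\right) = -7 + \left(9 - 55\right) = -7 - 46 = -53$)
$H{\left(z,B \right)} = -7 + z$ ($H{\left(z,B \right)} = \left(-7 + z\right) 1 = -7 + z$)
$n{\left(94,59 \right)} - H{\left(135,Q \right)} = 0 - \left(-7 + 135\right) = 0 - 128 = -128$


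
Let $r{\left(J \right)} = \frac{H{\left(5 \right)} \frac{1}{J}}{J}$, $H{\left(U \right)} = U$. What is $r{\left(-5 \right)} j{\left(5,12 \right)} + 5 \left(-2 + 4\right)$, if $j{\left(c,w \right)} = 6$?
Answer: $\frac{56}{5} \approx 11.2$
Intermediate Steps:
$r{\left(J \right)} = \frac{5}{J^{2}}$ ($r{\left(J \right)} = \frac{5 \frac{1}{J}}{J} = \frac{5}{J^{2}}$)
$r{\left(-5 \right)} j{\left(5,12 \right)} + 5 \left(-2 + 4\right) = \frac{5}{25} \cdot 6 + 5 \left(-2 + 4\right) = 5 \cdot \frac{1}{25} \cdot 6 + 5 \cdot 2 = \frac{1}{5} \cdot 6 + 10 = \frac{6}{5} + 10 = \frac{56}{5}$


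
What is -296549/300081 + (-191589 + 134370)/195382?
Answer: -75110671457/58630425942 ≈ -1.2811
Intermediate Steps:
-296549/300081 + (-191589 + 134370)/195382 = -296549*1/300081 - 57219*1/195382 = -296549/300081 - 57219/195382 = -75110671457/58630425942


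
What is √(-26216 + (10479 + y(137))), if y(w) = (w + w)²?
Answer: 7*√1211 ≈ 243.60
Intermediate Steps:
y(w) = 4*w² (y(w) = (2*w)² = 4*w²)
√(-26216 + (10479 + y(137))) = √(-26216 + (10479 + 4*137²)) = √(-26216 + (10479 + 4*18769)) = √(-26216 + (10479 + 75076)) = √(-26216 + 85555) = √59339 = 7*√1211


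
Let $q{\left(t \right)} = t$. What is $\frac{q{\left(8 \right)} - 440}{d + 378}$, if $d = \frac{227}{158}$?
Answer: $- \frac{68256}{59951} \approx -1.1385$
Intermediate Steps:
$d = \frac{227}{158}$ ($d = 227 \cdot \frac{1}{158} = \frac{227}{158} \approx 1.4367$)
$\frac{q{\left(8 \right)} - 440}{d + 378} = \frac{8 - 440}{\frac{227}{158} + 378} = - \frac{432}{\frac{59951}{158}} = \left(-432\right) \frac{158}{59951} = - \frac{68256}{59951}$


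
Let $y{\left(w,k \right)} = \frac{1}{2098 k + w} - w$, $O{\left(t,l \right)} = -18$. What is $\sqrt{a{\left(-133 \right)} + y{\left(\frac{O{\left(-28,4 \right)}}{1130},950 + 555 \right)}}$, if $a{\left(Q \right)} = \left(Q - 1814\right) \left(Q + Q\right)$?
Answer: $\frac{2 \sqrt{131542279851801883565341886990}}{1007949740165} \approx 719.65$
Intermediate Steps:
$a{\left(Q \right)} = 2 Q \left(-1814 + Q\right)$ ($a{\left(Q \right)} = \left(-1814 + Q\right) 2 Q = 2 Q \left(-1814 + Q\right)$)
$y{\left(w,k \right)} = \frac{1}{w + 2098 k} - w$
$\sqrt{a{\left(-133 \right)} + y{\left(\frac{O{\left(-28,4 \right)}}{1130},950 + 555 \right)}} = \sqrt{2 \left(-133\right) \left(-1814 - 133\right) + \frac{1 - \left(- \frac{18}{1130}\right)^{2} - 2098 \left(950 + 555\right) \left(- \frac{18}{1130}\right)}{- \frac{18}{1130} + 2098 \left(950 + 555\right)}} = \sqrt{2 \left(-133\right) \left(-1947\right) + \frac{1 - \left(\left(-18\right) \frac{1}{1130}\right)^{2} - 3157490 \left(\left(-18\right) \frac{1}{1130}\right)}{\left(-18\right) \frac{1}{1130} + 2098 \cdot 1505}} = \sqrt{517902 + \frac{1 - \left(- \frac{9}{565}\right)^{2} - 3157490 \left(- \frac{9}{565}\right)}{- \frac{9}{565} + 3157490}} = \sqrt{517902 + \frac{1 - \frac{81}{319225} + \frac{5683482}{113}}{\frac{1783981841}{565}}} = \sqrt{517902 + \frac{565 \left(1 - \frac{81}{319225} + \frac{5683482}{113}\right)}{1783981841}} = \sqrt{517902 + \frac{565}{1783981841} \cdot \frac{16056155794}{319225}} = \sqrt{517902 + \frac{16056155794}{1007949740165}} = \sqrt{\frac{522019202387089624}{1007949740165}} = \frac{2 \sqrt{131542279851801883565341886990}}{1007949740165}$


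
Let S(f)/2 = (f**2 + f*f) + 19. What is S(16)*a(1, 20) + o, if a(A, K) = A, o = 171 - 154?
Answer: 1079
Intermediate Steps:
o = 17
S(f) = 38 + 4*f**2 (S(f) = 2*((f**2 + f*f) + 19) = 2*((f**2 + f**2) + 19) = 2*(2*f**2 + 19) = 2*(19 + 2*f**2) = 38 + 4*f**2)
S(16)*a(1, 20) + o = (38 + 4*16**2)*1 + 17 = (38 + 4*256)*1 + 17 = (38 + 1024)*1 + 17 = 1062*1 + 17 = 1062 + 17 = 1079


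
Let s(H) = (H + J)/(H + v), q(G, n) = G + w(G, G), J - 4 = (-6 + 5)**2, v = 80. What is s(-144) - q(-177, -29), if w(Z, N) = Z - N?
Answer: 11467/64 ≈ 179.17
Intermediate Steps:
J = 5 (J = 4 + (-6 + 5)**2 = 4 + (-1)**2 = 4 + 1 = 5)
q(G, n) = G (q(G, n) = G + (G - G) = G + 0 = G)
s(H) = (5 + H)/(80 + H) (s(H) = (H + 5)/(H + 80) = (5 + H)/(80 + H))
s(-144) - q(-177, -29) = (5 - 144)/(80 - 144) - 1*(-177) = -139/(-64) + 177 = -1/64*(-139) + 177 = 139/64 + 177 = 11467/64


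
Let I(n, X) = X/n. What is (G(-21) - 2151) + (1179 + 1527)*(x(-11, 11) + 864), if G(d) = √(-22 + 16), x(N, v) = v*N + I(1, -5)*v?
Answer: 1859577 + I*√6 ≈ 1.8596e+6 + 2.4495*I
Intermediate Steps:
x(N, v) = -5*v + N*v (x(N, v) = v*N + (-5/1)*v = N*v + (-5*1)*v = N*v - 5*v = -5*v + N*v)
G(d) = I*√6 (G(d) = √(-6) = I*√6)
(G(-21) - 2151) + (1179 + 1527)*(x(-11, 11) + 864) = (I*√6 - 2151) + (1179 + 1527)*(11*(-5 - 11) + 864) = (-2151 + I*√6) + 2706*(11*(-16) + 864) = (-2151 + I*√6) + 2706*(-176 + 864) = (-2151 + I*√6) + 2706*688 = (-2151 + I*√6) + 1861728 = 1859577 + I*√6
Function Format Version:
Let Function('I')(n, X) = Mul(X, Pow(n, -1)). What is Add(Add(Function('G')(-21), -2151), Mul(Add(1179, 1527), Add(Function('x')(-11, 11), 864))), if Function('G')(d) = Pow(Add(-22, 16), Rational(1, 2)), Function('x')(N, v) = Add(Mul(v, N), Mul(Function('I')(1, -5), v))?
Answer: Add(1859577, Mul(I, Pow(6, Rational(1, 2)))) ≈ Add(1.8596e+6, Mul(2.4495, I))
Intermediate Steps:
Function('x')(N, v) = Add(Mul(-5, v), Mul(N, v)) (Function('x')(N, v) = Add(Mul(v, N), Mul(Mul(-5, Pow(1, -1)), v)) = Add(Mul(N, v), Mul(Mul(-5, 1), v)) = Add(Mul(N, v), Mul(-5, v)) = Add(Mul(-5, v), Mul(N, v)))
Function('G')(d) = Mul(I, Pow(6, Rational(1, 2))) (Function('G')(d) = Pow(-6, Rational(1, 2)) = Mul(I, Pow(6, Rational(1, 2))))
Add(Add(Function('G')(-21), -2151), Mul(Add(1179, 1527), Add(Function('x')(-11, 11), 864))) = Add(Add(Mul(I, Pow(6, Rational(1, 2))), -2151), Mul(Add(1179, 1527), Add(Mul(11, Add(-5, -11)), 864))) = Add(Add(-2151, Mul(I, Pow(6, Rational(1, 2)))), Mul(2706, Add(Mul(11, -16), 864))) = Add(Add(-2151, Mul(I, Pow(6, Rational(1, 2)))), Mul(2706, Add(-176, 864))) = Add(Add(-2151, Mul(I, Pow(6, Rational(1, 2)))), Mul(2706, 688)) = Add(Add(-2151, Mul(I, Pow(6, Rational(1, 2)))), 1861728) = Add(1859577, Mul(I, Pow(6, Rational(1, 2))))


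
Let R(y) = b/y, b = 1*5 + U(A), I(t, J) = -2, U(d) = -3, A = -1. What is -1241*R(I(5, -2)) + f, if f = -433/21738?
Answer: 26976425/21738 ≈ 1241.0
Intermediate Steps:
b = 2 (b = 1*5 - 3 = 5 - 3 = 2)
R(y) = 2/y
f = -433/21738 (f = -433*1/21738 = -433/21738 ≈ -0.019919)
-1241*R(I(5, -2)) + f = -2482/(-2) - 433/21738 = -2482*(-1)/2 - 433/21738 = -1241*(-1) - 433/21738 = 1241 - 433/21738 = 26976425/21738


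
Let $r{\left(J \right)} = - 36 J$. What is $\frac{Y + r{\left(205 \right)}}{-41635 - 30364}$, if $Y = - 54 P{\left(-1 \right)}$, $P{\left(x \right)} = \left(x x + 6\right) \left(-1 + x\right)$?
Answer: $\frac{6624}{71999} \approx 0.092001$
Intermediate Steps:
$P{\left(x \right)} = \left(-1 + x\right) \left(6 + x^{2}\right)$ ($P{\left(x \right)} = \left(x^{2} + 6\right) \left(-1 + x\right) = \left(6 + x^{2}\right) \left(-1 + x\right) = \left(-1 + x\right) \left(6 + x^{2}\right)$)
$Y = 756$ ($Y = - 54 \left(-6 + \left(-1\right)^{3} - \left(-1\right)^{2} + 6 \left(-1\right)\right) = - 54 \left(-6 - 1 - 1 - 6\right) = \left(-54\right) \left(-14\right) = 756$)
$\frac{Y + r{\left(205 \right)}}{-41635 - 30364} = \frac{756 - 7380}{-41635 - 30364} = \frac{756 - 7380}{-71999} = \left(-6624\right) \left(- \frac{1}{71999}\right) = \frac{6624}{71999}$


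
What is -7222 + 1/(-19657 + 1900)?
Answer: -128241055/17757 ≈ -7222.0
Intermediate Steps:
-7222 + 1/(-19657 + 1900) = -7222 + 1/(-17757) = -7222 - 1/17757 = -128241055/17757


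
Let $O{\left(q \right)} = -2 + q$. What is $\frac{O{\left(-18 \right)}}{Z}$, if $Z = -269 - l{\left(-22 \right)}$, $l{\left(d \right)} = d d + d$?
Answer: $\frac{20}{731} \approx 0.02736$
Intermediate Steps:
$l{\left(d \right)} = d + d^{2}$ ($l{\left(d \right)} = d^{2} + d = d + d^{2}$)
$Z = -731$ ($Z = -269 - - 22 \left(1 - 22\right) = -269 - \left(-22\right) \left(-21\right) = -269 - 462 = -731$)
$\frac{O{\left(-18 \right)}}{Z} = \frac{-2 - 18}{-731} = \left(-20\right) \left(- \frac{1}{731}\right) = \frac{20}{731}$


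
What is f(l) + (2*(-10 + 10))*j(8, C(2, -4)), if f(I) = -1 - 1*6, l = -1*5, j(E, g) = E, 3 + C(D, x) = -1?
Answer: -7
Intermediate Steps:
C(D, x) = -4 (C(D, x) = -3 - 1 = -4)
l = -5
f(I) = -7 (f(I) = -1 - 6 = -7)
f(l) + (2*(-10 + 10))*j(8, C(2, -4)) = -7 + (2*(-10 + 10))*8 = -7 + (2*0)*8 = -7 + 0*8 = -7 + 0 = -7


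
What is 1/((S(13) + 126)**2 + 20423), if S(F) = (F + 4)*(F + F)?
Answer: 1/343047 ≈ 2.9151e-6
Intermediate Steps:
S(F) = 2*F*(4 + F) (S(F) = (4 + F)*(2*F) = 2*F*(4 + F))
1/((S(13) + 126)**2 + 20423) = 1/((2*13*(4 + 13) + 126)**2 + 20423) = 1/((2*13*17 + 126)**2 + 20423) = 1/((442 + 126)**2 + 20423) = 1/(568**2 + 20423) = 1/(322624 + 20423) = 1/343047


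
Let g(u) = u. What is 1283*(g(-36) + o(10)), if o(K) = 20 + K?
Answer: -7698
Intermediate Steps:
1283*(g(-36) + o(10)) = 1283*(-36 + (20 + 10)) = 1283*(-36 + 30) = 1283*(-6) = -7698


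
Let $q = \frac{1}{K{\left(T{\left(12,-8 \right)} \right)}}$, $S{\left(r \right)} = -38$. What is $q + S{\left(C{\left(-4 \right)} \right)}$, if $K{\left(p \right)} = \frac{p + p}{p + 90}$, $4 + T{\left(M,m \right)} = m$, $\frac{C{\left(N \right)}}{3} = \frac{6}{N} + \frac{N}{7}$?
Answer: $- \frac{165}{4} \approx -41.25$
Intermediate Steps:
$C{\left(N \right)} = \frac{18}{N} + \frac{3 N}{7}$ ($C{\left(N \right)} = 3 \left(\frac{6}{N} + \frac{N}{7}\right) = \frac{18}{N} + \frac{3 N}{7}$)
$T{\left(M,m \right)} = -4 + m$
$K{\left(p \right)} = \frac{2 p}{90 + p}$
$q = - \frac{13}{4}$ ($q = \frac{1}{2 \left(-4 - 8\right) \frac{1}{90 - 12}} = \frac{1}{2 \left(-12\right) \frac{1}{90 - 12}} = \frac{1}{2 \left(-12\right) \frac{1}{78}} = \frac{1}{- \frac{4}{13}} = - \frac{13}{4} \approx -3.25$)
$q + S{\left(C{\left(-4 \right)} \right)} = - \frac{13}{4} - 38 = - \frac{165}{4}$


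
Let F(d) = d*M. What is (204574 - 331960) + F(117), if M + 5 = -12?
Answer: -129375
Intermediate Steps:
M = -17 (M = -5 - 12 = -17)
F(d) = -17*d (F(d) = d*(-17) = -17*d)
(204574 - 331960) + F(117) = (204574 - 331960) - 17*117 = -127386 - 1989 = -129375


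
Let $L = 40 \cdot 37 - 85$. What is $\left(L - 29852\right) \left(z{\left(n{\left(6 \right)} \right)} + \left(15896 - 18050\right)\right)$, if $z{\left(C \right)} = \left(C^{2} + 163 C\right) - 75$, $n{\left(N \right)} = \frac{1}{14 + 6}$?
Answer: $\frac{25279462923}{400} \approx 6.3199 \cdot 10^{7}$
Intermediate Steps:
$n{\left(N \right)} = \frac{1}{20}$
$z{\left(C \right)} = -75 + C^{2} + 163 C$
$L = 1395$ ($L = 1480 - 85 = 1395$)
$\left(L - 29852\right) \left(z{\left(n{\left(6 \right)} \right)} + \left(15896 - 18050\right)\right) = \left(1395 - 29852\right) \left(\left(-75 + \left(\frac{1}{20}\right)^{2} + 163 \cdot \frac{1}{20}\right) + \left(15896 - 18050\right)\right) = - 28457 \left(\left(-75 + \frac{1}{400} + \frac{163}{20}\right) - 2154\right) = - 28457 \left(- \frac{26739}{400} - 2154\right) = \left(-28457\right) \left(- \frac{888339}{400}\right) = \frac{25279462923}{400}$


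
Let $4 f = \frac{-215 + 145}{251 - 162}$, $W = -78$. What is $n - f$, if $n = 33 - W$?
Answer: $\frac{19793}{178} \approx 111.2$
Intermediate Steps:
$n = 111$ ($n = 33 - -78 = 33 + 78 = 111$)
$f = - \frac{35}{178}$ ($f = \frac{\left(-215 + 145\right) \frac{1}{251 - 162}}{4} = \frac{\left(-70\right) \frac{1}{89}}{4} = \frac{1}{4} \left(- \frac{70}{89}\right) = - \frac{35}{178} \approx -0.19663$)
$n - f = 111 - - \frac{35}{178} = 111 + \frac{35}{178} = \frac{19793}{178}$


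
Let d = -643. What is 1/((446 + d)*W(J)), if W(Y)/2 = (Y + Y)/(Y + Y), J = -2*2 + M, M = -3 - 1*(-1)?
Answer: -1/394 ≈ -0.0025381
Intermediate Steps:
M = -2 (M = -3 + 1 = -2)
J = -6 (J = -2*2 - 2 = -4 - 2 = -6)
W(Y) = 2 (W(Y) = 2*((Y + Y)/(Y + Y)) = 2*((2*Y)/((2*Y))) = 2*((2*Y)*(1/(2*Y))) = 2*1 = 2)
1/((446 + d)*W(J)) = 1/((446 - 643)*2) = (1/2)/(-197) = -1/197*1/2 = -1/394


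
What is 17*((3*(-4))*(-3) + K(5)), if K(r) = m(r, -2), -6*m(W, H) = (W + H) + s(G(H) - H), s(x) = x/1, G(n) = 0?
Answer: 3587/6 ≈ 597.83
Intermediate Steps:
s(x) = x (s(x) = x*1 = x)
m(W, H) = -W/6 (m(W, H) = -((W + H) + (0 - H))/6 = -((H + W) - H)/6 = -W/6)
K(r) = -r/6
17*((3*(-4))*(-3) + K(5)) = 17*((3*(-4))*(-3) - ⅙*5) = 17*(-12*(-3) - ⅚) = 17*(36 - ⅚) = 17*(211/6) = 3587/6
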